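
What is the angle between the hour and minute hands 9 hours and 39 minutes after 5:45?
First find the time 9 hours and 39 minutes after 5:45.
Total minutes: 5 x 60 + 45 + 9 x 60 + 39 = 924.
924 mod 720 = 204 minutes = 3:24.
Now compute the angle at 3:24:
Hour hand: 3 x 30 + 24 x 0.5 = 102 degrees
Minute hand: 24 x 6 = 144 degrees
Difference: |102 - 144| = 42 degrees
The angle is 42 degrees

Final answer: 42 degrees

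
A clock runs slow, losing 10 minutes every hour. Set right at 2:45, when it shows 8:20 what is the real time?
For every 60 true minutes, the faulty clock advances 50 minutes, so 1 faulty-clock minute corresponds to 60/50 true minutes.
From 2:45 to 8:20 on the faulty dial is 335 minutes.
True elapsed: 335 x 60/50 = 402 minutes = 6 hours and 42 minutes.
True time: 2:45 + 6 hours and 42 minutes = 9:27.

Final answer: 9:27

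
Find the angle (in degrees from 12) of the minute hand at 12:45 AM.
The minute hand moves 6 degrees per minute.
At 12:45: 45 x 6 = 270 degrees

Final answer: 270 degrees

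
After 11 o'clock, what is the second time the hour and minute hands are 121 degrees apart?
At t minutes past 11:00, the hour hand is at 30 x 11 + 0.5t degrees and the minute hand is at 6t degrees.
The smaller angle between them is 121 degrees when |30H - 5.5t| = 121 or |30H - 5.5t| = 239.
With H = 11, solve 30 x 11 - 5.5t = +/- target for each target:
  t = (30 x 11 - 121) / 5.5 = 38
  t = (30 x 11 + 121) / 5.5 = 82 (outside (0, 60))
  t = (30 x 11 - 239) / 5.5 = 16.55
  t = (30 x 11 + 239) / 5.5 = 103.45 (outside (0, 60))
Valid solutions in (0, 60): {16.55, 38} minutes.
The second occurrence is t = 38 minutes.
The hands form a 121-degree angle at 38 minutes past 11:00.

Final answer: 38 minutes past 11:00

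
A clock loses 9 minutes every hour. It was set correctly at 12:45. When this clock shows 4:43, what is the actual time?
For every 60 true minutes, the faulty clock advances 51 minutes, so 1 faulty-clock minute corresponds to 60/51 true minutes.
From 12:45 to 4:43 on the faulty dial is 238 minutes.
True elapsed: 238 x 60/51 = 280 minutes = 4 hours and 40 minutes.
True time: 12:45 + 4 hours and 40 minutes = 5:25.

Final answer: 5:25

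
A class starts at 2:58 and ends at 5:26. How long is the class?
From 2:58 to 5:26:
(5 x 60 + 26) - (2 x 60 + 58) = 326 - 178 = 148 minutes
= 2 hours and 28 minutes

Final answer: 2 hours and 28 minutes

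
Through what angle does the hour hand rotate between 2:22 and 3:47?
The hour hand moves 0.5 degrees per minute.
Time elapsed: 3:47 - 2:22 = 85 minutes
Angular displacement: 85 x 0.5 = 42.5 degrees

Final answer: 42.5 degrees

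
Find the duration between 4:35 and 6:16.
From 4:35 to 6:16:
(6 x 60 + 16) - (4 x 60 + 35) = 376 - 275 = 101 minutes
= 1 hour and 41 minutes

Final answer: 1 hour and 41 minutes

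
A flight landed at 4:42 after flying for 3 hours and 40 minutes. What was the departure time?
Starting time: 4:42 = 282 total minutes past 12:00
Subtracting: 3 hours and 40 minutes = 220 minutes
282 - 220 = 62 minutes
= 1 hour and 2 minutes past 12:00 = 1:02

Final answer: 1:02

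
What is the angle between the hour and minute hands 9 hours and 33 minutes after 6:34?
First find the time 9 hours and 33 minutes after 6:34.
Total minutes: 6 x 60 + 34 + 9 x 60 + 33 = 967.
967 mod 720 = 247 minutes = 4:07.
Now compute the angle at 4:07:
Hour hand: 4 x 30 + 7 x 0.5 = 123.5 degrees
Minute hand: 7 x 6 = 42 degrees
Difference: |123.5 - 42| = 81.5 degrees
The angle is 81.5 degrees

Final answer: 81.5 degrees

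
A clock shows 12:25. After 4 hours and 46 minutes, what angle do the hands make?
First find the time 4 hours and 46 minutes after 12:25.
Total minutes: 12 x 60 + 25 + 4 x 60 + 46 = 1031.
1031 mod 720 = 311 minutes = 5:11.
Now compute the angle at 5:11:
Hour hand: 5 x 30 + 11 x 0.5 = 155.5 degrees
Minute hand: 11 x 6 = 66 degrees
Difference: |155.5 - 66| = 89.5 degrees
The angle is 89.5 degrees

Final answer: 89.5 degrees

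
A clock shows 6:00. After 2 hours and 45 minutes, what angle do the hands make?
First find the time 2 hours and 45 minutes after 6:00.
Total minutes: 6 x 60 + 0 + 2 x 60 + 45 = 525.
525 mod 720 = 525 minutes = 8:45.
Now compute the angle at 8:45:
Hour hand: 8 x 30 + 45 x 0.5 = 262.5 degrees
Minute hand: 45 x 6 = 270 degrees
Difference: |262.5 - 270| = 7.5 degrees
The angle is 7.5 degrees

Final answer: 7.5 degrees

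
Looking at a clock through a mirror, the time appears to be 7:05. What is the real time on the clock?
Reflection across the vertical (12-6) axis maps a hand at angle A degrees to (360 - A) degrees, which sends a reading of T minutes past 12:00 to (720 - T) minutes past 12:00.
Mirror reads 7:05 = 425 minutes past 12:00.
Actual time: (720 - 425) mod 720 = 295 minutes = 4:55.

Final answer: 4:55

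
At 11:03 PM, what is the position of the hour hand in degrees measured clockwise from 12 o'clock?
The hour hand moves 30 degrees per hour and 0.5 degrees per minute.
At 11:03: (11) x 30 + 3 x 0.5 = 330 + 1.5 = 331.5 degrees

Final answer: 331.5 degrees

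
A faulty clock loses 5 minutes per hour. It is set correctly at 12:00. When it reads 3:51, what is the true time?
For every 60 true minutes, the faulty clock advances 55 minutes, so 1 faulty-clock minute corresponds to 60/55 true minutes.
From 12:00 to 3:51 on the faulty dial is 231 minutes.
True elapsed: 231 x 60/55 = 252 minutes = 4 hours and 12 minutes.
True time: 12:00 + 4 hours and 12 minutes = 4:12.

Final answer: 4:12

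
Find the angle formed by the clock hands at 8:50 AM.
Hour hand position: 8 x 30 + 50 x 0.5 = 265 degrees
Minute hand position: 50 x 6 = 300 degrees
Difference: |265 - 300| = 35 degrees
The angle between the hands is 35 degrees

Final answer: 35 degrees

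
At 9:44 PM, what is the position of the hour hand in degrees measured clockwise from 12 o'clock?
The hour hand moves 30 degrees per hour and 0.5 degrees per minute.
At 9:44: (9) x 30 + 44 x 0.5 = 270 + 22 = 292 degrees

Final answer: 292 degrees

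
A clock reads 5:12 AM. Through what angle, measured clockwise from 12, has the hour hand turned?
The hour hand moves 30 degrees per hour and 0.5 degrees per minute.
At 5:12: (5) x 30 + 12 x 0.5 = 150 + 6 = 156 degrees

Final answer: 156 degrees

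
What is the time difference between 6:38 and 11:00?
From 6:38 to 11:00:
(11 x 60 + 0) - (6 x 60 + 38) = 660 - 398 = 262 minutes
= 4 hours and 22 minutes

Final answer: 4 hours and 22 minutes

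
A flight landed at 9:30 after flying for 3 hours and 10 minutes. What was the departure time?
Starting time: 9:30 = 570 total minutes past 12:00
Subtracting: 3 hours and 10 minutes = 190 minutes
570 - 190 = 380 minutes
= 6 hours and 20 minutes past 12:00 = 6:20

Final answer: 6:20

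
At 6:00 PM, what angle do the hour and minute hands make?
Hour hand position: 6 x 30 + 0 x 0.5 = 180 degrees
Minute hand position: 0 x 6 = 0 degrees
Difference: |180 - 0| = 180 degrees
The angle between the hands is 180 degrees

Final answer: 180 degrees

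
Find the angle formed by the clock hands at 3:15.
Hour hand position: 3 x 30 + 15 x 0.5 = 97.5 degrees
Minute hand position: 15 x 6 = 90 degrees
Difference: |97.5 - 90| = 7.5 degrees
The angle between the hands is 7.5 degrees

Final answer: 7.5 degrees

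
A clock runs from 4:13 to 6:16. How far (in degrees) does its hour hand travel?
The hour hand moves 0.5 degrees per minute.
Time elapsed: 6:16 - 4:13 = 123 minutes
Angular displacement: 123 x 0.5 = 61.5 degrees

Final answer: 61.5 degrees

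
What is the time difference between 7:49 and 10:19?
From 7:49 to 10:19:
(10 x 60 + 19) - (7 x 60 + 49) = 619 - 469 = 150 minutes
= 2 hours and 30 minutes

Final answer: 2 hours and 30 minutes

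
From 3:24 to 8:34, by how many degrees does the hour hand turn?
The hour hand moves 0.5 degrees per minute.
Time elapsed: 8:34 - 3:24 = 310 minutes
Angular displacement: 310 x 0.5 = 155 degrees

Final answer: 155 degrees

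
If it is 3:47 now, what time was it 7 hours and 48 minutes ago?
Starting time: 3:47 = 227 total minutes past 12:00
Subtracting: 7 hours and 48 minutes = 468 minutes
227 - 468 = -241 (negative, add 12 hours = 720) = 479 minutes
= 7 hours and 59 minutes past 12:00 = 7:59

Final answer: 7:59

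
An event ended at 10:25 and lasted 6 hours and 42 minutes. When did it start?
Starting time: 10:25 = 625 total minutes past 12:00
Subtracting: 6 hours and 42 minutes = 402 minutes
625 - 402 = 223 minutes
= 3 hours and 43 minutes past 12:00 = 3:43

Final answer: 3:43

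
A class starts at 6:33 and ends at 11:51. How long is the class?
From 6:33 to 11:51:
(11 x 60 + 51) - (6 x 60 + 33) = 711 - 393 = 318 minutes
= 5 hours and 18 minutes

Final answer: 5 hours and 18 minutes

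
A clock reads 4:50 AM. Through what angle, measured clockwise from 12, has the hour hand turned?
The hour hand moves 30 degrees per hour and 0.5 degrees per minute.
At 4:50: (4) x 30 + 50 x 0.5 = 120 + 25 = 145 degrees

Final answer: 145 degrees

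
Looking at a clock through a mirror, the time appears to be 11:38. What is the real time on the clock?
Reflection across the vertical (12-6) axis maps a hand at angle A degrees to (360 - A) degrees, which sends a reading of T minutes past 12:00 to (720 - T) minutes past 12:00.
Mirror reads 11:38 = 698 minutes past 12:00.
Actual time: (720 - 698) mod 720 = 22 minutes = 12:22.

Final answer: 12:22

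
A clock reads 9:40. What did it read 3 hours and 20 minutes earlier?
Starting time: 9:40 = 580 total minutes past 12:00
Subtracting: 3 hours and 20 minutes = 200 minutes
580 - 200 = 380 minutes
= 6 hours and 20 minutes past 12:00 = 6:20

Final answer: 6:20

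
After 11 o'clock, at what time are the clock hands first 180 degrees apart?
For hands to be 180 degrees apart: |30H - 5.5t| = 180
With H = 11: t = (30 x 11 + 180)/5.5 = 92.73 or t = (30 x 11 - 180)/5.5 = 27.27
First valid solution (0 < t < 60): t = 27.27 minutes
The hands are opposite at 27.27 minutes past 11:00.

Final answer: 27.27 minutes past 11:00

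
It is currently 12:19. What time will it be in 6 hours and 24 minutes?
Starting time: 12:19
Adding 24 minutes to 19 minutes: 19 + 24 = 43 minutes
Adding 6 hours: 12 + 6 = 18 - 12 = 6
Final time: 6:43

Final answer: 6:43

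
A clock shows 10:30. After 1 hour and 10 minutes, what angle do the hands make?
First find the time 1 hour and 10 minutes after 10:30.
Total minutes: 10 x 60 + 30 + 1 x 60 + 10 = 700.
700 mod 720 = 700 minutes = 11:40.
Now compute the angle at 11:40:
Hour hand: 11 x 30 + 40 x 0.5 = 350 degrees
Minute hand: 40 x 6 = 240 degrees
Difference: |350 - 240| = 110 degrees
The angle is 110 degrees

Final answer: 110 degrees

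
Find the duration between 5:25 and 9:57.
From 5:25 to 9:57:
(9 x 60 + 57) - (5 x 60 + 25) = 597 - 325 = 272 minutes
= 4 hours and 32 minutes

Final answer: 4 hours and 32 minutes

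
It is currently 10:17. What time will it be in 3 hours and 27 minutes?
Starting time: 10:17
Adding 27 minutes to 17 minutes: 17 + 27 = 44 minutes
Adding 3 hours: 10 + 3 = 13 - 12 = 1
Final time: 1:44

Final answer: 1:44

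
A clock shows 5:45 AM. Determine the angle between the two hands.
Hour hand position: 5 x 30 + 45 x 0.5 = 172.5 degrees
Minute hand position: 45 x 6 = 270 degrees
Difference: |172.5 - 270| = 97.5 degrees
The angle between the hands is 97.5 degrees

Final answer: 97.5 degrees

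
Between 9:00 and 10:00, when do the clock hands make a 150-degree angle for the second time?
At t minutes past 9:00, the hour hand is at 30 x 9 + 0.5t degrees and the minute hand is at 6t degrees.
The smaller angle between them is 150 degrees when |30H - 5.5t| = 150 or |30H - 5.5t| = 210.
With H = 9, solve 30 x 9 - 5.5t = +/- target for each target:
  t = (30 x 9 - 150) / 5.5 = 21.82
  t = (30 x 9 + 150) / 5.5 = 76.36 (outside (0, 60))
  t = (30 x 9 - 210) / 5.5 = 10.91
  t = (30 x 9 + 210) / 5.5 = 87.27 (outside (0, 60))
Valid solutions in (0, 60): {10.91, 21.82} minutes.
The second occurrence is t = 21.82 minutes.
The hands form a 150-degree angle at 21.82 minutes past 9:00.

Final answer: 21.82 minutes past 9:00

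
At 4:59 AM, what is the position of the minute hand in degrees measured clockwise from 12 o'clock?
The minute hand moves 6 degrees per minute.
At 4:59: 59 x 6 = 354 degrees

Final answer: 354 degrees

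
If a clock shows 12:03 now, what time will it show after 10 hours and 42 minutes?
Starting time: 12:03
Adding 42 minutes to 3 minutes: 3 + 42 = 45 minutes
Adding 10 hours: 12 + 10 = 22 - 12 = 10
Final time: 10:45

Final answer: 10:45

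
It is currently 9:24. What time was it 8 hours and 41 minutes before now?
Starting time: 9:24 = 564 total minutes past 12:00
Subtracting: 8 hours and 41 minutes = 521 minutes
564 - 521 = 43 minutes
= 43 minutes past 12:00 = 12:43

Final answer: 12:43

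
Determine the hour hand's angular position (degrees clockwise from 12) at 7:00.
The hour hand moves 30 degrees per hour and 0.5 degrees per minute.
At 7:00: (7) x 30 + 0 x 0.5 = 210 + 0 = 210 degrees

Final answer: 210 degrees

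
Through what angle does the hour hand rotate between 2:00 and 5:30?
The hour hand moves 0.5 degrees per minute.
Time elapsed: 5:30 - 2:00 = 210 minutes
Angular displacement: 210 x 0.5 = 105 degrees

Final answer: 105 degrees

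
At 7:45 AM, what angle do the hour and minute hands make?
Hour hand position: 7 x 30 + 45 x 0.5 = 232.5 degrees
Minute hand position: 45 x 6 = 270 degrees
Difference: |232.5 - 270| = 37.5 degrees
The angle between the hands is 37.5 degrees

Final answer: 37.5 degrees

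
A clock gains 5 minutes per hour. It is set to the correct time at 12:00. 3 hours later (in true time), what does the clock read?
For every 60 true minutes, the faulty clock advances 60 + 5 = 65 minutes.
True elapsed: 3 hours = 180 minutes.
Faulty clock advances: 180 x 65/60 = 195 minutes (drift: 15 minutes ahead).
Shown time: 12:00 + 195 minutes = 3:15.

Final answer: 3:15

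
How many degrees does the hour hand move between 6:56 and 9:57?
The hour hand moves 0.5 degrees per minute.
Time elapsed: 9:57 - 6:56 = 181 minutes
Angular displacement: 181 x 0.5 = 90.5 degrees

Final answer: 90.5 degrees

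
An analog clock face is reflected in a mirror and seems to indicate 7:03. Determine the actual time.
Reflection across the vertical (12-6) axis maps a hand at angle A degrees to (360 - A) degrees, which sends a reading of T minutes past 12:00 to (720 - T) minutes past 12:00.
Mirror reads 7:03 = 423 minutes past 12:00.
Actual time: (720 - 423) mod 720 = 297 minutes = 4:57.

Final answer: 4:57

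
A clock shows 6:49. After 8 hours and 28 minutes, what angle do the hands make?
First find the time 8 hours and 28 minutes after 6:49.
Total minutes: 6 x 60 + 49 + 8 x 60 + 28 = 917.
917 mod 720 = 197 minutes = 3:17.
Now compute the angle at 3:17:
Hour hand: 3 x 30 + 17 x 0.5 = 98.5 degrees
Minute hand: 17 x 6 = 102 degrees
Difference: |98.5 - 102| = 3.5 degrees
The angle is 3.5 degrees

Final answer: 3.5 degrees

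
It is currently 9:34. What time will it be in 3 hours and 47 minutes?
Starting time: 9:34
Adding 47 minutes to 34 minutes: 34 + 47 = 81 minutes = 1 hour and 21 minutes
Adding 3 hours: 9 + 3 + 1 (carry) = 13 - 12 = 1
Final time: 1:21

Final answer: 1:21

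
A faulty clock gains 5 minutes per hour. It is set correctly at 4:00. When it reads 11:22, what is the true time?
For every 60 true minutes, the faulty clock advances 65 minutes, so 1 faulty-clock minute corresponds to 60/65 true minutes.
From 4:00 to 11:22 on the faulty dial is 442 minutes.
True elapsed: 442 x 60/65 = 408 minutes = 6 hours and 48 minutes.
True time: 4:00 + 6 hours and 48 minutes = 10:48.

Final answer: 10:48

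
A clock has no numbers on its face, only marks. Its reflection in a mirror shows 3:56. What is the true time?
Reflection across the vertical (12-6) axis maps a hand at angle A degrees to (360 - A) degrees, which sends a reading of T minutes past 12:00 to (720 - T) minutes past 12:00.
Mirror reads 3:56 = 236 minutes past 12:00.
Actual time: (720 - 236) mod 720 = 484 minutes = 8:04.

Final answer: 8:04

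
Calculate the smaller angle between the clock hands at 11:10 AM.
Hour hand position: 11 x 30 + 10 x 0.5 = 335 degrees
Minute hand position: 10 x 6 = 60 degrees
Difference: |335 - 60| = 275 degrees
Since 275 > 180, the smaller angle is 360 - 275 = 85 degrees

Final answer: 85 degrees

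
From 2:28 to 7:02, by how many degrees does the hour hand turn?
The hour hand moves 0.5 degrees per minute.
Time elapsed: 7:02 - 2:28 = 274 minutes
Angular displacement: 274 x 0.5 = 137 degrees

Final answer: 137 degrees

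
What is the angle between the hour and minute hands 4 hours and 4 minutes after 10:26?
First find the time 4 hours and 4 minutes after 10:26.
Total minutes: 10 x 60 + 26 + 4 x 60 + 4 = 870.
870 mod 720 = 150 minutes = 2:30.
Now compute the angle at 2:30:
Hour hand: 2 x 30 + 30 x 0.5 = 75 degrees
Minute hand: 30 x 6 = 180 degrees
Difference: |75 - 180| = 105 degrees
The angle is 105 degrees

Final answer: 105 degrees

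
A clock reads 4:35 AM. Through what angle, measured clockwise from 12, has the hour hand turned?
The hour hand moves 30 degrees per hour and 0.5 degrees per minute.
At 4:35: (4) x 30 + 35 x 0.5 = 120 + 17.5 = 137.5 degrees

Final answer: 137.5 degrees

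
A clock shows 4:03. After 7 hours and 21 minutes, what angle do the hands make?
First find the time 7 hours and 21 minutes after 4:03.
Total minutes: 4 x 60 + 3 + 7 x 60 + 21 = 684.
684 mod 720 = 684 minutes = 11:24.
Now compute the angle at 11:24:
Hour hand: 11 x 30 + 24 x 0.5 = 342 degrees
Minute hand: 24 x 6 = 144 degrees
Difference: |342 - 144| = 198 degrees
Smaller angle: 360 - 198 = 162 degrees

Final answer: 162 degrees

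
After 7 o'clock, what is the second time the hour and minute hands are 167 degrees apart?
At t minutes past 7:00, the hour hand is at 30 x 7 + 0.5t degrees and the minute hand is at 6t degrees.
The smaller angle between them is 167 degrees when |30H - 5.5t| = 167 or |30H - 5.5t| = 193.
With H = 7, solve 30 x 7 - 5.5t = +/- target for each target:
  t = (30 x 7 - 167) / 5.5 = 7.82
  t = (30 x 7 + 167) / 5.5 = 68.55 (outside (0, 60))
  t = (30 x 7 - 193) / 5.5 = 3.09
  t = (30 x 7 + 193) / 5.5 = 73.27 (outside (0, 60))
Valid solutions in (0, 60): {3.09, 7.82} minutes.
The second occurrence is t = 7.82 minutes.
The hands form a 167-degree angle at 7.82 minutes past 7:00.

Final answer: 7.82 minutes past 7:00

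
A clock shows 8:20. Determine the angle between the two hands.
Hour hand position: 8 x 30 + 20 x 0.5 = 250 degrees
Minute hand position: 20 x 6 = 120 degrees
Difference: |250 - 120| = 130 degrees
The angle between the hands is 130 degrees

Final answer: 130 degrees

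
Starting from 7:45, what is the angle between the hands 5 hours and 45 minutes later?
First find the time 5 hours and 45 minutes after 7:45.
Total minutes: 7 x 60 + 45 + 5 x 60 + 45 = 810.
810 mod 720 = 90 minutes = 1:30.
Now compute the angle at 1:30:
Hour hand: 1 x 30 + 30 x 0.5 = 45 degrees
Minute hand: 30 x 6 = 180 degrees
Difference: |45 - 180| = 135 degrees
The angle is 135 degrees

Final answer: 135 degrees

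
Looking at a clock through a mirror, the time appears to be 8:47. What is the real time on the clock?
Reflection across the vertical (12-6) axis maps a hand at angle A degrees to (360 - A) degrees, which sends a reading of T minutes past 12:00 to (720 - T) minutes past 12:00.
Mirror reads 8:47 = 527 minutes past 12:00.
Actual time: (720 - 527) mod 720 = 193 minutes = 3:13.

Final answer: 3:13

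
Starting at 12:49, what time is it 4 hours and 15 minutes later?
Starting time: 12:49
Adding 15 minutes to 49 minutes: 49 + 15 = 64 minutes = 1 hour and 4 minutes
Adding 4 hours: 12 + 4 + 1 (carry) = 17 - 12 = 5
Final time: 5:04

Final answer: 5:04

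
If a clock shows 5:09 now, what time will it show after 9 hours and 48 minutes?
Starting time: 5:09
Adding 48 minutes to 9 minutes: 9 + 48 = 57 minutes
Adding 9 hours: 5 + 9 = 14 - 12 = 2
Final time: 2:57

Final answer: 2:57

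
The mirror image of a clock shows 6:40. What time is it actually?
Reflection across the vertical (12-6) axis maps a hand at angle A degrees to (360 - A) degrees, which sends a reading of T minutes past 12:00 to (720 - T) minutes past 12:00.
Mirror reads 6:40 = 400 minutes past 12:00.
Actual time: (720 - 400) mod 720 = 320 minutes = 5:20.

Final answer: 5:20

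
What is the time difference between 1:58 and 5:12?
From 1:58 to 5:12:
(5 x 60 + 12) - (1 x 60 + 58) = 312 - 118 = 194 minutes
= 3 hours and 14 minutes

Final answer: 3 hours and 14 minutes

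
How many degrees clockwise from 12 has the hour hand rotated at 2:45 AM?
The hour hand moves 30 degrees per hour and 0.5 degrees per minute.
At 2:45: (2) x 30 + 45 x 0.5 = 60 + 22.5 = 82.5 degrees

Final answer: 82.5 degrees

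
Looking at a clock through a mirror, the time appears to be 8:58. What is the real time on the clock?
Reflection across the vertical (12-6) axis maps a hand at angle A degrees to (360 - A) degrees, which sends a reading of T minutes past 12:00 to (720 - T) minutes past 12:00.
Mirror reads 8:58 = 538 minutes past 12:00.
Actual time: (720 - 538) mod 720 = 182 minutes = 3:02.

Final answer: 3:02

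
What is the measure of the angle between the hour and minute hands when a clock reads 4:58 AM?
Hour hand position: 4 x 30 + 58 x 0.5 = 149 degrees
Minute hand position: 58 x 6 = 348 degrees
Difference: |149 - 348| = 199 degrees
Since 199 > 180, the smaller angle is 360 - 199 = 161 degrees

Final answer: 161 degrees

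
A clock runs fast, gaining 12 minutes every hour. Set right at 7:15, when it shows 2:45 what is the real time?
For every 60 true minutes, the faulty clock advances 72 minutes, so 1 faulty-clock minute corresponds to 60/72 true minutes.
From 7:15 to 2:45 on the faulty dial is 450 minutes.
True elapsed: 450 x 60/72 = 375 minutes = 6 hours and 15 minutes.
True time: 7:15 + 6 hours and 15 minutes = 1:30.

Final answer: 1:30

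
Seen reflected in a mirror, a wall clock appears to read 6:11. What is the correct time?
Reflection across the vertical (12-6) axis maps a hand at angle A degrees to (360 - A) degrees, which sends a reading of T minutes past 12:00 to (720 - T) minutes past 12:00.
Mirror reads 6:11 = 371 minutes past 12:00.
Actual time: (720 - 371) mod 720 = 349 minutes = 5:49.

Final answer: 5:49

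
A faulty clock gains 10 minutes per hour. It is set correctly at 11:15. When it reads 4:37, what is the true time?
For every 60 true minutes, the faulty clock advances 70 minutes, so 1 faulty-clock minute corresponds to 60/70 true minutes.
From 11:15 to 4:37 on the faulty dial is 322 minutes.
True elapsed: 322 x 60/70 = 276 minutes = 4 hours and 36 minutes.
True time: 11:15 + 4 hours and 36 minutes = 3:51.

Final answer: 3:51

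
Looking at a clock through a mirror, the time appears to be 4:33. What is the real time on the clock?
Reflection across the vertical (12-6) axis maps a hand at angle A degrees to (360 - A) degrees, which sends a reading of T minutes past 12:00 to (720 - T) minutes past 12:00.
Mirror reads 4:33 = 273 minutes past 12:00.
Actual time: (720 - 273) mod 720 = 447 minutes = 7:27.

Final answer: 7:27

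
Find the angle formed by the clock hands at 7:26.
Hour hand position: 7 x 30 + 26 x 0.5 = 223 degrees
Minute hand position: 26 x 6 = 156 degrees
Difference: |223 - 156| = 67 degrees
The angle between the hands is 67 degrees

Final answer: 67 degrees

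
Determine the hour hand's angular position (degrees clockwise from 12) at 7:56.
The hour hand moves 30 degrees per hour and 0.5 degrees per minute.
At 7:56: (7) x 30 + 56 x 0.5 = 210 + 28 = 238 degrees

Final answer: 238 degrees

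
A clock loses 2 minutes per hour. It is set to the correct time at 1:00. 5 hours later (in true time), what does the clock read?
For every 60 true minutes, the faulty clock advances 60 - 2 = 58 minutes.
True elapsed: 5 hours = 300 minutes.
Faulty clock advances: 300 x 58/60 = 290 minutes (drift: 10 minutes behind).
Shown time: 1:00 + 290 minutes = 5:50.

Final answer: 5:50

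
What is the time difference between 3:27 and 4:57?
From 3:27 to 4:57:
(4 x 60 + 57) - (3 x 60 + 27) = 297 - 207 = 90 minutes
= 1 hour and 30 minutes

Final answer: 1 hour and 30 minutes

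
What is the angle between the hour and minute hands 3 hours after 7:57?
First find the time 3 hours after 7:57.
Total minutes: 7 x 60 + 57 + 3 x 60 + 0 = 657.
657 mod 720 = 657 minutes = 10:57.
Now compute the angle at 10:57:
Hour hand: 10 x 30 + 57 x 0.5 = 328.5 degrees
Minute hand: 57 x 6 = 342 degrees
Difference: |328.5 - 342| = 13.5 degrees
The angle is 13.5 degrees

Final answer: 13.5 degrees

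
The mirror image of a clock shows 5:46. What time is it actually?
Reflection across the vertical (12-6) axis maps a hand at angle A degrees to (360 - A) degrees, which sends a reading of T minutes past 12:00 to (720 - T) minutes past 12:00.
Mirror reads 5:46 = 346 minutes past 12:00.
Actual time: (720 - 346) mod 720 = 374 minutes = 6:14.

Final answer: 6:14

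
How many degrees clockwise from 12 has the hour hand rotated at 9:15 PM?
The hour hand moves 30 degrees per hour and 0.5 degrees per minute.
At 9:15: (9) x 30 + 15 x 0.5 = 270 + 7.5 = 277.5 degrees

Final answer: 277.5 degrees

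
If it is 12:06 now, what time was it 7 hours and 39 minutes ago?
Starting time: 12:06 = 6 total minutes past 12:00
Subtracting: 7 hours and 39 minutes = 459 minutes
6 - 459 = -453 (negative, add 12 hours = 720) = 267 minutes
= 4 hours and 27 minutes past 12:00 = 4:27

Final answer: 4:27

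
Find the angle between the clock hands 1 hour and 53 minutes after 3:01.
First find the time 1 hour and 53 minutes after 3:01.
Total minutes: 3 x 60 + 1 + 1 x 60 + 53 = 294.
294 mod 720 = 294 minutes = 4:54.
Now compute the angle at 4:54:
Hour hand: 4 x 30 + 54 x 0.5 = 147 degrees
Minute hand: 54 x 6 = 324 degrees
Difference: |147 - 324| = 177 degrees
The angle is 177 degrees

Final answer: 177 degrees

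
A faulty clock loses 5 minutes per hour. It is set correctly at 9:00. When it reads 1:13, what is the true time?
For every 60 true minutes, the faulty clock advances 55 minutes, so 1 faulty-clock minute corresponds to 60/55 true minutes.
From 9:00 to 1:13 on the faulty dial is 253 minutes.
True elapsed: 253 x 60/55 = 276 minutes = 4 hours and 36 minutes.
True time: 9:00 + 4 hours and 36 minutes = 1:36.

Final answer: 1:36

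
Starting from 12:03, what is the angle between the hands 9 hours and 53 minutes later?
First find the time 9 hours and 53 minutes after 12:03.
Total minutes: 12 x 60 + 3 + 9 x 60 + 53 = 1316.
1316 mod 720 = 596 minutes = 9:56.
Now compute the angle at 9:56:
Hour hand: 9 x 30 + 56 x 0.5 = 298 degrees
Minute hand: 56 x 6 = 336 degrees
Difference: |298 - 336| = 38 degrees
The angle is 38 degrees

Final answer: 38 degrees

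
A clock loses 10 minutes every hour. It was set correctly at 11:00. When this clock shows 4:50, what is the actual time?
For every 60 true minutes, the faulty clock advances 50 minutes, so 1 faulty-clock minute corresponds to 60/50 true minutes.
From 11:00 to 4:50 on the faulty dial is 350 minutes.
True elapsed: 350 x 60/50 = 420 minutes = 7 hours.
True time: 11:00 + 7 hours = 6:00.

Final answer: 6:00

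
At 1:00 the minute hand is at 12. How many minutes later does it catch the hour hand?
The minute hand gains 5.5 degrees per minute on the hour hand.
At 1:00, the hour hand is at 30 degrees and the minute hand is at 0 degrees.
The gap is 30 degrees. Time to close: 30/5.5 = 60 x 1/11 = 5.45 minutes.
The hands overlap at 5.45 minutes past 1:00.

Final answer: 5.45 minutes past 1:00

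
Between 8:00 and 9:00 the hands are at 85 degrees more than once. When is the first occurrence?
At t minutes past 8:00, the hour hand is at 30 x 8 + 0.5t degrees and the minute hand is at 6t degrees.
The smaller angle between them is 85 degrees when |30H - 5.5t| = 85 or |30H - 5.5t| = 275.
With H = 8, solve 30 x 8 - 5.5t = +/- target for each target:
  t = (30 x 8 - 85) / 5.5 = 28.18
  t = (30 x 8 + 85) / 5.5 = 59.09
  t = (30 x 8 - 275) / 5.5 = -6.36 (outside (0, 60))
  t = (30 x 8 + 275) / 5.5 = 93.64 (outside (0, 60))
Valid solutions in (0, 60): {28.18, 59.09} minutes.
The first occurrence is t = 28.18 minutes.
The hands form a 85-degree angle at 28.18 minutes past 8:00.

Final answer: 28.18 minutes past 8:00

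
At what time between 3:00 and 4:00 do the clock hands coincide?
The minute hand gains 5.5 degrees per minute on the hour hand.
At 3:00, the hour hand is at 90 degrees and the minute hand is at 0 degrees.
The gap is 90 degrees. Time to close: 90/5.5 = 60 x 3/11 = 16.36 minutes.
The hands overlap at 16.36 minutes past 3:00.

Final answer: 16.36 minutes past 3:00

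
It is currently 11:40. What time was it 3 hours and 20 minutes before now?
Starting time: 11:40 = 700 total minutes past 12:00
Subtracting: 3 hours and 20 minutes = 200 minutes
700 - 200 = 500 minutes
= 8 hours and 20 minutes past 12:00 = 8:20

Final answer: 8:20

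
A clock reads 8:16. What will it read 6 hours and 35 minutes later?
Starting time: 8:16
Adding 35 minutes to 16 minutes: 16 + 35 = 51 minutes
Adding 6 hours: 8 + 6 = 14 - 12 = 2
Final time: 2:51

Final answer: 2:51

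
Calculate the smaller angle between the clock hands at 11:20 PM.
Hour hand position: 11 x 30 + 20 x 0.5 = 340 degrees
Minute hand position: 20 x 6 = 120 degrees
Difference: |340 - 120| = 220 degrees
Since 220 > 180, the smaller angle is 360 - 220 = 140 degrees

Final answer: 140 degrees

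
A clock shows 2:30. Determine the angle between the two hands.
Hour hand position: 2 x 30 + 30 x 0.5 = 75 degrees
Minute hand position: 30 x 6 = 180 degrees
Difference: |75 - 180| = 105 degrees
The angle between the hands is 105 degrees

Final answer: 105 degrees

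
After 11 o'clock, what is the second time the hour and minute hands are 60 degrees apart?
At t minutes past 11:00, the hour hand is at 30 x 11 + 0.5t degrees and the minute hand is at 6t degrees.
The smaller angle between them is 60 degrees when |30H - 5.5t| = 60 or |30H - 5.5t| = 300.
With H = 11, solve 30 x 11 - 5.5t = +/- target for each target:
  t = (30 x 11 - 60) / 5.5 = 49.09
  t = (30 x 11 + 60) / 5.5 = 70.91 (outside (0, 60))
  t = (30 x 11 - 300) / 5.5 = 5.45
  t = (30 x 11 + 300) / 5.5 = 114.55 (outside (0, 60))
Valid solutions in (0, 60): {5.45, 49.09} minutes.
The second occurrence is t = 49.09 minutes.
The hands form a 60-degree angle at 49.09 minutes past 11:00.

Final answer: 49.09 minutes past 11:00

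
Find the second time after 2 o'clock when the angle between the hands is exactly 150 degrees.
At t minutes past 2:00, the hour hand is at 30 x 2 + 0.5t degrees and the minute hand is at 6t degrees.
The smaller angle between them is 150 degrees when |30H - 5.5t| = 150 or |30H - 5.5t| = 210.
With H = 2, solve 30 x 2 - 5.5t = +/- target for each target:
  t = (30 x 2 - 150) / 5.5 = -16.36 (outside (0, 60))
  t = (30 x 2 + 150) / 5.5 = 38.18
  t = (30 x 2 - 210) / 5.5 = -27.27 (outside (0, 60))
  t = (30 x 2 + 210) / 5.5 = 49.09
Valid solutions in (0, 60): {38.18, 49.09} minutes.
The second occurrence is t = 49.09 minutes.
The hands form a 150-degree angle at 49.09 minutes past 2:00.

Final answer: 49.09 minutes past 2:00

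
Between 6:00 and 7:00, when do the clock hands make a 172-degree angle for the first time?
At t minutes past 6:00, the hour hand is at 30 x 6 + 0.5t degrees and the minute hand is at 6t degrees.
The smaller angle between them is 172 degrees when |30H - 5.5t| = 172 or |30H - 5.5t| = 188.
With H = 6, solve 30 x 6 - 5.5t = +/- target for each target:
  t = (30 x 6 - 172) / 5.5 = 1.45
  t = (30 x 6 + 172) / 5.5 = 64 (outside (0, 60))
  t = (30 x 6 - 188) / 5.5 = -1.45 (outside (0, 60))
  t = (30 x 6 + 188) / 5.5 = 66.91 (outside (0, 60))
Valid solutions in (0, 60): {1.45} minutes.
The first occurrence is t = 1.45 minutes.
The hands form a 172-degree angle at 1.45 minutes past 6:00.

Final answer: 1.45 minutes past 6:00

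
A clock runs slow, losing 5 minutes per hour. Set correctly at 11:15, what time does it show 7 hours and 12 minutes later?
For every 60 true minutes, the faulty clock advances 60 - 5 = 55 minutes.
True elapsed: 7 hours and 12 minutes = 432 minutes.
Faulty clock advances: 432 x 55/60 = 396 minutes (drift: 36 minutes behind).
Shown time: 11:15 + 396 minutes = 5:51.

Final answer: 5:51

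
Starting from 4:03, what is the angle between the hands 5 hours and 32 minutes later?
First find the time 5 hours and 32 minutes after 4:03.
Total minutes: 4 x 60 + 3 + 5 x 60 + 32 = 575.
575 mod 720 = 575 minutes = 9:35.
Now compute the angle at 9:35:
Hour hand: 9 x 30 + 35 x 0.5 = 287.5 degrees
Minute hand: 35 x 6 = 210 degrees
Difference: |287.5 - 210| = 77.5 degrees
The angle is 77.5 degrees

Final answer: 77.5 degrees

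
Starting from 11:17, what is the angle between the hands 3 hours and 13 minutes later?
First find the time 3 hours and 13 minutes after 11:17.
Total minutes: 11 x 60 + 17 + 3 x 60 + 13 = 870.
870 mod 720 = 150 minutes = 2:30.
Now compute the angle at 2:30:
Hour hand: 2 x 30 + 30 x 0.5 = 75 degrees
Minute hand: 30 x 6 = 180 degrees
Difference: |75 - 180| = 105 degrees
The angle is 105 degrees

Final answer: 105 degrees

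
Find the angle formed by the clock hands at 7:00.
Hour hand position: 7 x 30 + 0 x 0.5 = 210 degrees
Minute hand position: 0 x 6 = 0 degrees
Difference: |210 - 0| = 210 degrees
Since 210 > 180, the smaller angle is 360 - 210 = 150 degrees

Final answer: 150 degrees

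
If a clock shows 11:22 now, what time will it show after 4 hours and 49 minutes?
Starting time: 11:22
Adding 49 minutes to 22 minutes: 22 + 49 = 71 minutes = 1 hour and 11 minutes
Adding 4 hours: 11 + 4 + 1 (carry) = 16 - 12 = 4
Final time: 4:11

Final answer: 4:11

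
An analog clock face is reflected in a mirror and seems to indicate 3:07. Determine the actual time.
Reflection across the vertical (12-6) axis maps a hand at angle A degrees to (360 - A) degrees, which sends a reading of T minutes past 12:00 to (720 - T) minutes past 12:00.
Mirror reads 3:07 = 187 minutes past 12:00.
Actual time: (720 - 187) mod 720 = 533 minutes = 8:53.

Final answer: 8:53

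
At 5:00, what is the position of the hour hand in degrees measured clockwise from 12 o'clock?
The hour hand moves 30 degrees per hour and 0.5 degrees per minute.
At 5:00: (5) x 30 + 0 x 0.5 = 150 + 0 = 150 degrees

Final answer: 150 degrees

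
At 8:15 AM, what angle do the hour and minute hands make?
Hour hand position: 8 x 30 + 15 x 0.5 = 247.5 degrees
Minute hand position: 15 x 6 = 90 degrees
Difference: |247.5 - 90| = 157.5 degrees
The angle between the hands is 157.5 degrees

Final answer: 157.5 degrees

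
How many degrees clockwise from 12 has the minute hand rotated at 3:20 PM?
The minute hand moves 6 degrees per minute.
At 3:20: 20 x 6 = 120 degrees

Final answer: 120 degrees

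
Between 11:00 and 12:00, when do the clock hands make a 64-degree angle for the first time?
At t minutes past 11:00, the hour hand is at 30 x 11 + 0.5t degrees and the minute hand is at 6t degrees.
The smaller angle between them is 64 degrees when |30H - 5.5t| = 64 or |30H - 5.5t| = 296.
With H = 11, solve 30 x 11 - 5.5t = +/- target for each target:
  t = (30 x 11 - 64) / 5.5 = 48.36
  t = (30 x 11 + 64) / 5.5 = 71.64 (outside (0, 60))
  t = (30 x 11 - 296) / 5.5 = 6.18
  t = (30 x 11 + 296) / 5.5 = 113.82 (outside (0, 60))
Valid solutions in (0, 60): {6.18, 48.36} minutes.
The first occurrence is t = 6.18 minutes.
The hands form a 64-degree angle at 6.18 minutes past 11:00.

Final answer: 6.18 minutes past 11:00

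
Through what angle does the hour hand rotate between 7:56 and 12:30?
The hour hand moves 0.5 degrees per minute.
Time elapsed: 12:30 - 7:56 = 274 minutes
Angular displacement: 274 x 0.5 = 137 degrees

Final answer: 137 degrees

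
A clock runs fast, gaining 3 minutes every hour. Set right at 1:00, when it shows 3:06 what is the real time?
For every 60 true minutes, the faulty clock advances 63 minutes, so 1 faulty-clock minute corresponds to 60/63 true minutes.
From 1:00 to 3:06 on the faulty dial is 126 minutes.
True elapsed: 126 x 60/63 = 120 minutes = 2 hours.
True time: 1:00 + 2 hours = 3:00.

Final answer: 3:00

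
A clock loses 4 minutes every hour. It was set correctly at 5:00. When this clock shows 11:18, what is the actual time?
For every 60 true minutes, the faulty clock advances 56 minutes, so 1 faulty-clock minute corresponds to 60/56 true minutes.
From 5:00 to 11:18 on the faulty dial is 378 minutes.
True elapsed: 378 x 60/56 = 405 minutes = 6 hours and 45 minutes.
True time: 5:00 + 6 hours and 45 minutes = 11:45.

Final answer: 11:45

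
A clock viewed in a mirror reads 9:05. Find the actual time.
Reflection across the vertical (12-6) axis maps a hand at angle A degrees to (360 - A) degrees, which sends a reading of T minutes past 12:00 to (720 - T) minutes past 12:00.
Mirror reads 9:05 = 545 minutes past 12:00.
Actual time: (720 - 545) mod 720 = 175 minutes = 2:55.

Final answer: 2:55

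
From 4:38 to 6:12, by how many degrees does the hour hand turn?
The hour hand moves 0.5 degrees per minute.
Time elapsed: 6:12 - 4:38 = 94 minutes
Angular displacement: 94 x 0.5 = 47 degrees

Final answer: 47 degrees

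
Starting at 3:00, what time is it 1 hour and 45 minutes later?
Starting time: 3:00
Adding 45 minutes to 0 minutes: 0 + 45 = 45 minutes
Adding 1 hour: 3 + 1 = 4
Final time: 4:45

Final answer: 4:45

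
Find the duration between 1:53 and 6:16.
From 1:53 to 6:16:
(6 x 60 + 16) - (1 x 60 + 53) = 376 - 113 = 263 minutes
= 4 hours and 23 minutes

Final answer: 4 hours and 23 minutes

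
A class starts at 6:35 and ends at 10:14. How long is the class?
From 6:35 to 10:14:
(10 x 60 + 14) - (6 x 60 + 35) = 614 - 395 = 219 minutes
= 3 hours and 39 minutes

Final answer: 3 hours and 39 minutes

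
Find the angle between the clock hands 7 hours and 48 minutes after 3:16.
First find the time 7 hours and 48 minutes after 3:16.
Total minutes: 3 x 60 + 16 + 7 x 60 + 48 = 664.
664 mod 720 = 664 minutes = 11:04.
Now compute the angle at 11:04:
Hour hand: 11 x 30 + 4 x 0.5 = 332 degrees
Minute hand: 4 x 6 = 24 degrees
Difference: |332 - 24| = 308 degrees
Smaller angle: 360 - 308 = 52 degrees

Final answer: 52 degrees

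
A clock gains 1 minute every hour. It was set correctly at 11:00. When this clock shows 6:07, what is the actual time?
For every 60 true minutes, the faulty clock advances 61 minutes, so 1 faulty-clock minute corresponds to 60/61 true minutes.
From 11:00 to 6:07 on the faulty dial is 427 minutes.
True elapsed: 427 x 60/61 = 420 minutes = 7 hours.
True time: 11:00 + 7 hours = 6:00.

Final answer: 6:00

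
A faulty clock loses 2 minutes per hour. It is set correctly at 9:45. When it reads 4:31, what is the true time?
For every 60 true minutes, the faulty clock advances 58 minutes, so 1 faulty-clock minute corresponds to 60/58 true minutes.
From 9:45 to 4:31 on the faulty dial is 406 minutes.
True elapsed: 406 x 60/58 = 420 minutes = 7 hours.
True time: 9:45 + 7 hours = 4:45.

Final answer: 4:45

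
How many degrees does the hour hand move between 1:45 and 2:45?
The hour hand moves 0.5 degrees per minute.
Time elapsed: 2:45 - 1:45 = 60 minutes
Angular displacement: 60 x 0.5 = 30 degrees

Final answer: 30 degrees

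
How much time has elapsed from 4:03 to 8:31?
From 4:03 to 8:31:
(8 x 60 + 31) - (4 x 60 + 3) = 511 - 243 = 268 minutes
= 4 hours and 28 minutes

Final answer: 4 hours and 28 minutes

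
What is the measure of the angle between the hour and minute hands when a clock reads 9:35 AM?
Hour hand position: 9 x 30 + 35 x 0.5 = 287.5 degrees
Minute hand position: 35 x 6 = 210 degrees
Difference: |287.5 - 210| = 77.5 degrees
The angle between the hands is 77.5 degrees

Final answer: 77.5 degrees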